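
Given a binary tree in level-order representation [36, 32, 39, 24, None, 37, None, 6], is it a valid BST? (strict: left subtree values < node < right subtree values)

Level-order array: [36, 32, 39, 24, None, 37, None, 6]
Validate using subtree bounds (lo, hi): at each node, require lo < value < hi,
then recurse left with hi=value and right with lo=value.
Preorder trace (stopping at first violation):
  at node 36 with bounds (-inf, +inf): OK
  at node 32 with bounds (-inf, 36): OK
  at node 24 with bounds (-inf, 32): OK
  at node 6 with bounds (-inf, 24): OK
  at node 39 with bounds (36, +inf): OK
  at node 37 with bounds (36, 39): OK
No violation found at any node.
Result: Valid BST


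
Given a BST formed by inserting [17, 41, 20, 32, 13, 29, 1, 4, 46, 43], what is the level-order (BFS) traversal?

Tree insertion order: [17, 41, 20, 32, 13, 29, 1, 4, 46, 43]
Tree (level-order array): [17, 13, 41, 1, None, 20, 46, None, 4, None, 32, 43, None, None, None, 29]
BFS from the root, enqueuing left then right child of each popped node:
  queue [17] -> pop 17, enqueue [13, 41], visited so far: [17]
  queue [13, 41] -> pop 13, enqueue [1], visited so far: [17, 13]
  queue [41, 1] -> pop 41, enqueue [20, 46], visited so far: [17, 13, 41]
  queue [1, 20, 46] -> pop 1, enqueue [4], visited so far: [17, 13, 41, 1]
  queue [20, 46, 4] -> pop 20, enqueue [32], visited so far: [17, 13, 41, 1, 20]
  queue [46, 4, 32] -> pop 46, enqueue [43], visited so far: [17, 13, 41, 1, 20, 46]
  queue [4, 32, 43] -> pop 4, enqueue [none], visited so far: [17, 13, 41, 1, 20, 46, 4]
  queue [32, 43] -> pop 32, enqueue [29], visited so far: [17, 13, 41, 1, 20, 46, 4, 32]
  queue [43, 29] -> pop 43, enqueue [none], visited so far: [17, 13, 41, 1, 20, 46, 4, 32, 43]
  queue [29] -> pop 29, enqueue [none], visited so far: [17, 13, 41, 1, 20, 46, 4, 32, 43, 29]
Result: [17, 13, 41, 1, 20, 46, 4, 32, 43, 29]


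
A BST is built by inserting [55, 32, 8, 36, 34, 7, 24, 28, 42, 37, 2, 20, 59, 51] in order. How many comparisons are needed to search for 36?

Search path for 36: 55 -> 32 -> 36
Found: True
Comparisons: 3


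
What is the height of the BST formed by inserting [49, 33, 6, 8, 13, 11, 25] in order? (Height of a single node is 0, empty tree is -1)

Insertion order: [49, 33, 6, 8, 13, 11, 25]
Tree (level-order array): [49, 33, None, 6, None, None, 8, None, 13, 11, 25]
Compute height bottom-up (empty subtree = -1):
  height(11) = 1 + max(-1, -1) = 0
  height(25) = 1 + max(-1, -1) = 0
  height(13) = 1 + max(0, 0) = 1
  height(8) = 1 + max(-1, 1) = 2
  height(6) = 1 + max(-1, 2) = 3
  height(33) = 1 + max(3, -1) = 4
  height(49) = 1 + max(4, -1) = 5
Height = 5


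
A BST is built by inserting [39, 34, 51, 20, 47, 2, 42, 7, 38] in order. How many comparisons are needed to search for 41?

Search path for 41: 39 -> 51 -> 47 -> 42
Found: False
Comparisons: 4


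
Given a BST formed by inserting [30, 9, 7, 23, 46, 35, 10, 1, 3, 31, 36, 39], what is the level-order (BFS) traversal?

Tree insertion order: [30, 9, 7, 23, 46, 35, 10, 1, 3, 31, 36, 39]
Tree (level-order array): [30, 9, 46, 7, 23, 35, None, 1, None, 10, None, 31, 36, None, 3, None, None, None, None, None, 39]
BFS from the root, enqueuing left then right child of each popped node:
  queue [30] -> pop 30, enqueue [9, 46], visited so far: [30]
  queue [9, 46] -> pop 9, enqueue [7, 23], visited so far: [30, 9]
  queue [46, 7, 23] -> pop 46, enqueue [35], visited so far: [30, 9, 46]
  queue [7, 23, 35] -> pop 7, enqueue [1], visited so far: [30, 9, 46, 7]
  queue [23, 35, 1] -> pop 23, enqueue [10], visited so far: [30, 9, 46, 7, 23]
  queue [35, 1, 10] -> pop 35, enqueue [31, 36], visited so far: [30, 9, 46, 7, 23, 35]
  queue [1, 10, 31, 36] -> pop 1, enqueue [3], visited so far: [30, 9, 46, 7, 23, 35, 1]
  queue [10, 31, 36, 3] -> pop 10, enqueue [none], visited so far: [30, 9, 46, 7, 23, 35, 1, 10]
  queue [31, 36, 3] -> pop 31, enqueue [none], visited so far: [30, 9, 46, 7, 23, 35, 1, 10, 31]
  queue [36, 3] -> pop 36, enqueue [39], visited so far: [30, 9, 46, 7, 23, 35, 1, 10, 31, 36]
  queue [3, 39] -> pop 3, enqueue [none], visited so far: [30, 9, 46, 7, 23, 35, 1, 10, 31, 36, 3]
  queue [39] -> pop 39, enqueue [none], visited so far: [30, 9, 46, 7, 23, 35, 1, 10, 31, 36, 3, 39]
Result: [30, 9, 46, 7, 23, 35, 1, 10, 31, 36, 3, 39]


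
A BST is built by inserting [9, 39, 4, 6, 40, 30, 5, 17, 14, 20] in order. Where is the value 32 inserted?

Starting tree (level order): [9, 4, 39, None, 6, 30, 40, 5, None, 17, None, None, None, None, None, 14, 20]
Insertion path: 9 -> 39 -> 30
Result: insert 32 as right child of 30
Final tree (level order): [9, 4, 39, None, 6, 30, 40, 5, None, 17, 32, None, None, None, None, 14, 20]


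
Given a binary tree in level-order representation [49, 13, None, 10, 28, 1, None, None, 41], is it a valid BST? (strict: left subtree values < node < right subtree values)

Level-order array: [49, 13, None, 10, 28, 1, None, None, 41]
Validate using subtree bounds (lo, hi): at each node, require lo < value < hi,
then recurse left with hi=value and right with lo=value.
Preorder trace (stopping at first violation):
  at node 49 with bounds (-inf, +inf): OK
  at node 13 with bounds (-inf, 49): OK
  at node 10 with bounds (-inf, 13): OK
  at node 1 with bounds (-inf, 10): OK
  at node 28 with bounds (13, 49): OK
  at node 41 with bounds (28, 49): OK
No violation found at any node.
Result: Valid BST


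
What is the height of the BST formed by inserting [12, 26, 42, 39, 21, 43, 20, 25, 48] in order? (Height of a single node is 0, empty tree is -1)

Insertion order: [12, 26, 42, 39, 21, 43, 20, 25, 48]
Tree (level-order array): [12, None, 26, 21, 42, 20, 25, 39, 43, None, None, None, None, None, None, None, 48]
Compute height bottom-up (empty subtree = -1):
  height(20) = 1 + max(-1, -1) = 0
  height(25) = 1 + max(-1, -1) = 0
  height(21) = 1 + max(0, 0) = 1
  height(39) = 1 + max(-1, -1) = 0
  height(48) = 1 + max(-1, -1) = 0
  height(43) = 1 + max(-1, 0) = 1
  height(42) = 1 + max(0, 1) = 2
  height(26) = 1 + max(1, 2) = 3
  height(12) = 1 + max(-1, 3) = 4
Height = 4


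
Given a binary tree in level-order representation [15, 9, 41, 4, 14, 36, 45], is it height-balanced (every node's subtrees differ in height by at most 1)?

Tree (level-order array): [15, 9, 41, 4, 14, 36, 45]
Definition: a tree is height-balanced if, at every node, |h(left) - h(right)| <= 1 (empty subtree has height -1).
Bottom-up per-node check:
  node 4: h_left=-1, h_right=-1, diff=0 [OK], height=0
  node 14: h_left=-1, h_right=-1, diff=0 [OK], height=0
  node 9: h_left=0, h_right=0, diff=0 [OK], height=1
  node 36: h_left=-1, h_right=-1, diff=0 [OK], height=0
  node 45: h_left=-1, h_right=-1, diff=0 [OK], height=0
  node 41: h_left=0, h_right=0, diff=0 [OK], height=1
  node 15: h_left=1, h_right=1, diff=0 [OK], height=2
All nodes satisfy the balance condition.
Result: Balanced


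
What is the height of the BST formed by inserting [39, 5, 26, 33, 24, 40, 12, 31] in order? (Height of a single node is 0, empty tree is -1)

Insertion order: [39, 5, 26, 33, 24, 40, 12, 31]
Tree (level-order array): [39, 5, 40, None, 26, None, None, 24, 33, 12, None, 31]
Compute height bottom-up (empty subtree = -1):
  height(12) = 1 + max(-1, -1) = 0
  height(24) = 1 + max(0, -1) = 1
  height(31) = 1 + max(-1, -1) = 0
  height(33) = 1 + max(0, -1) = 1
  height(26) = 1 + max(1, 1) = 2
  height(5) = 1 + max(-1, 2) = 3
  height(40) = 1 + max(-1, -1) = 0
  height(39) = 1 + max(3, 0) = 4
Height = 4


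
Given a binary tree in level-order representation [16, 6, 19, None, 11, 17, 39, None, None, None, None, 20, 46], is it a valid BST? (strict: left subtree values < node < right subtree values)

Level-order array: [16, 6, 19, None, 11, 17, 39, None, None, None, None, 20, 46]
Validate using subtree bounds (lo, hi): at each node, require lo < value < hi,
then recurse left with hi=value and right with lo=value.
Preorder trace (stopping at first violation):
  at node 16 with bounds (-inf, +inf): OK
  at node 6 with bounds (-inf, 16): OK
  at node 11 with bounds (6, 16): OK
  at node 19 with bounds (16, +inf): OK
  at node 17 with bounds (16, 19): OK
  at node 39 with bounds (19, +inf): OK
  at node 20 with bounds (19, 39): OK
  at node 46 with bounds (39, +inf): OK
No violation found at any node.
Result: Valid BST


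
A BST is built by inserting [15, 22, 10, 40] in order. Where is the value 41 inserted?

Starting tree (level order): [15, 10, 22, None, None, None, 40]
Insertion path: 15 -> 22 -> 40
Result: insert 41 as right child of 40
Final tree (level order): [15, 10, 22, None, None, None, 40, None, 41]


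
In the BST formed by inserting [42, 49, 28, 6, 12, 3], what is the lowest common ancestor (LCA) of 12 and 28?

Tree insertion order: [42, 49, 28, 6, 12, 3]
Tree (level-order array): [42, 28, 49, 6, None, None, None, 3, 12]
In a BST, the LCA of p=12, q=28 is the first node v on the
root-to-leaf path with p <= v <= q (go left if both < v, right if both > v).
Walk from root:
  at 42: both 12 and 28 < 42, go left
  at 28: 12 <= 28 <= 28, this is the LCA
LCA = 28


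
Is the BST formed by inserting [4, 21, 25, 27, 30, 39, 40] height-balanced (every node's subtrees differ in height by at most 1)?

Tree (level-order array): [4, None, 21, None, 25, None, 27, None, 30, None, 39, None, 40]
Definition: a tree is height-balanced if, at every node, |h(left) - h(right)| <= 1 (empty subtree has height -1).
Bottom-up per-node check:
  node 40: h_left=-1, h_right=-1, diff=0 [OK], height=0
  node 39: h_left=-1, h_right=0, diff=1 [OK], height=1
  node 30: h_left=-1, h_right=1, diff=2 [FAIL (|-1-1|=2 > 1)], height=2
  node 27: h_left=-1, h_right=2, diff=3 [FAIL (|-1-2|=3 > 1)], height=3
  node 25: h_left=-1, h_right=3, diff=4 [FAIL (|-1-3|=4 > 1)], height=4
  node 21: h_left=-1, h_right=4, diff=5 [FAIL (|-1-4|=5 > 1)], height=5
  node 4: h_left=-1, h_right=5, diff=6 [FAIL (|-1-5|=6 > 1)], height=6
Node 30 violates the condition: |-1 - 1| = 2 > 1.
Result: Not balanced


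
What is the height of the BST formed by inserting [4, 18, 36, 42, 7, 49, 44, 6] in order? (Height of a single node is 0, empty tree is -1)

Insertion order: [4, 18, 36, 42, 7, 49, 44, 6]
Tree (level-order array): [4, None, 18, 7, 36, 6, None, None, 42, None, None, None, 49, 44]
Compute height bottom-up (empty subtree = -1):
  height(6) = 1 + max(-1, -1) = 0
  height(7) = 1 + max(0, -1) = 1
  height(44) = 1 + max(-1, -1) = 0
  height(49) = 1 + max(0, -1) = 1
  height(42) = 1 + max(-1, 1) = 2
  height(36) = 1 + max(-1, 2) = 3
  height(18) = 1 + max(1, 3) = 4
  height(4) = 1 + max(-1, 4) = 5
Height = 5


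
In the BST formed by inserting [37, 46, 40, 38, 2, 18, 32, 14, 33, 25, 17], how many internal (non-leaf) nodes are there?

Tree built from: [37, 46, 40, 38, 2, 18, 32, 14, 33, 25, 17]
Tree (level-order array): [37, 2, 46, None, 18, 40, None, 14, 32, 38, None, None, 17, 25, 33]
Rule: An internal node has at least one child.
Per-node child counts:
  node 37: 2 child(ren)
  node 2: 1 child(ren)
  node 18: 2 child(ren)
  node 14: 1 child(ren)
  node 17: 0 child(ren)
  node 32: 2 child(ren)
  node 25: 0 child(ren)
  node 33: 0 child(ren)
  node 46: 1 child(ren)
  node 40: 1 child(ren)
  node 38: 0 child(ren)
Matching nodes: [37, 2, 18, 14, 32, 46, 40]
Count of internal (non-leaf) nodes: 7


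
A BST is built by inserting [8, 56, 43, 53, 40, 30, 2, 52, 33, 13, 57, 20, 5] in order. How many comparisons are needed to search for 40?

Search path for 40: 8 -> 56 -> 43 -> 40
Found: True
Comparisons: 4


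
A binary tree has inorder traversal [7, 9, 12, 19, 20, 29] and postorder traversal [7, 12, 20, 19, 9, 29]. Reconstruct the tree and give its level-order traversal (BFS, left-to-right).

Inorder:   [7, 9, 12, 19, 20, 29]
Postorder: [7, 12, 20, 19, 9, 29]
Algorithm: postorder visits root last, so walk postorder right-to-left;
each value is the root of the current inorder slice — split it at that
value, recurse on the right subtree first, then the left.
Recursive splits:
  root=29; inorder splits into left=[7, 9, 12, 19, 20], right=[]
  root=9; inorder splits into left=[7], right=[12, 19, 20]
  root=19; inorder splits into left=[12], right=[20]
  root=20; inorder splits into left=[], right=[]
  root=12; inorder splits into left=[], right=[]
  root=7; inorder splits into left=[], right=[]
Reconstructed level-order: [29, 9, 7, 19, 12, 20]


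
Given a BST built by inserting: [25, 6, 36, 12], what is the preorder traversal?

Tree insertion order: [25, 6, 36, 12]
Tree (level-order array): [25, 6, 36, None, 12]
Preorder traversal: [25, 6, 12, 36]


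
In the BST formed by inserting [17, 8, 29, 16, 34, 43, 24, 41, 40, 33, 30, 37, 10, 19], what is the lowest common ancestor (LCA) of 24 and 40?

Tree insertion order: [17, 8, 29, 16, 34, 43, 24, 41, 40, 33, 30, 37, 10, 19]
Tree (level-order array): [17, 8, 29, None, 16, 24, 34, 10, None, 19, None, 33, 43, None, None, None, None, 30, None, 41, None, None, None, 40, None, 37]
In a BST, the LCA of p=24, q=40 is the first node v on the
root-to-leaf path with p <= v <= q (go left if both < v, right if both > v).
Walk from root:
  at 17: both 24 and 40 > 17, go right
  at 29: 24 <= 29 <= 40, this is the LCA
LCA = 29


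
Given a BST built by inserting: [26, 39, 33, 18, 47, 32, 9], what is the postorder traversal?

Tree insertion order: [26, 39, 33, 18, 47, 32, 9]
Tree (level-order array): [26, 18, 39, 9, None, 33, 47, None, None, 32]
Postorder traversal: [9, 18, 32, 33, 47, 39, 26]


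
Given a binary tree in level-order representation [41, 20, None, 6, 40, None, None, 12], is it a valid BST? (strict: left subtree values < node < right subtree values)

Level-order array: [41, 20, None, 6, 40, None, None, 12]
Validate using subtree bounds (lo, hi): at each node, require lo < value < hi,
then recurse left with hi=value and right with lo=value.
Preorder trace (stopping at first violation):
  at node 41 with bounds (-inf, +inf): OK
  at node 20 with bounds (-inf, 41): OK
  at node 6 with bounds (-inf, 20): OK
  at node 40 with bounds (20, 41): OK
  at node 12 with bounds (20, 40): VIOLATION
Node 12 violates its bound: not (20 < 12 < 40).
Result: Not a valid BST


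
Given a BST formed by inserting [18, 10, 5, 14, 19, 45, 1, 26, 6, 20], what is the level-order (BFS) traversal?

Tree insertion order: [18, 10, 5, 14, 19, 45, 1, 26, 6, 20]
Tree (level-order array): [18, 10, 19, 5, 14, None, 45, 1, 6, None, None, 26, None, None, None, None, None, 20]
BFS from the root, enqueuing left then right child of each popped node:
  queue [18] -> pop 18, enqueue [10, 19], visited so far: [18]
  queue [10, 19] -> pop 10, enqueue [5, 14], visited so far: [18, 10]
  queue [19, 5, 14] -> pop 19, enqueue [45], visited so far: [18, 10, 19]
  queue [5, 14, 45] -> pop 5, enqueue [1, 6], visited so far: [18, 10, 19, 5]
  queue [14, 45, 1, 6] -> pop 14, enqueue [none], visited so far: [18, 10, 19, 5, 14]
  queue [45, 1, 6] -> pop 45, enqueue [26], visited so far: [18, 10, 19, 5, 14, 45]
  queue [1, 6, 26] -> pop 1, enqueue [none], visited so far: [18, 10, 19, 5, 14, 45, 1]
  queue [6, 26] -> pop 6, enqueue [none], visited so far: [18, 10, 19, 5, 14, 45, 1, 6]
  queue [26] -> pop 26, enqueue [20], visited so far: [18, 10, 19, 5, 14, 45, 1, 6, 26]
  queue [20] -> pop 20, enqueue [none], visited so far: [18, 10, 19, 5, 14, 45, 1, 6, 26, 20]
Result: [18, 10, 19, 5, 14, 45, 1, 6, 26, 20]


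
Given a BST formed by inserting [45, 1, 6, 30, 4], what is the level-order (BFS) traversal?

Tree insertion order: [45, 1, 6, 30, 4]
Tree (level-order array): [45, 1, None, None, 6, 4, 30]
BFS from the root, enqueuing left then right child of each popped node:
  queue [45] -> pop 45, enqueue [1], visited so far: [45]
  queue [1] -> pop 1, enqueue [6], visited so far: [45, 1]
  queue [6] -> pop 6, enqueue [4, 30], visited so far: [45, 1, 6]
  queue [4, 30] -> pop 4, enqueue [none], visited so far: [45, 1, 6, 4]
  queue [30] -> pop 30, enqueue [none], visited so far: [45, 1, 6, 4, 30]
Result: [45, 1, 6, 4, 30]


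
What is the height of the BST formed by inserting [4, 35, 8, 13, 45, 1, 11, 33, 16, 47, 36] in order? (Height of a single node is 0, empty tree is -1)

Insertion order: [4, 35, 8, 13, 45, 1, 11, 33, 16, 47, 36]
Tree (level-order array): [4, 1, 35, None, None, 8, 45, None, 13, 36, 47, 11, 33, None, None, None, None, None, None, 16]
Compute height bottom-up (empty subtree = -1):
  height(1) = 1 + max(-1, -1) = 0
  height(11) = 1 + max(-1, -1) = 0
  height(16) = 1 + max(-1, -1) = 0
  height(33) = 1 + max(0, -1) = 1
  height(13) = 1 + max(0, 1) = 2
  height(8) = 1 + max(-1, 2) = 3
  height(36) = 1 + max(-1, -1) = 0
  height(47) = 1 + max(-1, -1) = 0
  height(45) = 1 + max(0, 0) = 1
  height(35) = 1 + max(3, 1) = 4
  height(4) = 1 + max(0, 4) = 5
Height = 5


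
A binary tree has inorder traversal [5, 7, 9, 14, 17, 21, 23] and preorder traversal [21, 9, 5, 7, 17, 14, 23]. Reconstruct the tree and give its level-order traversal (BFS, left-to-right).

Inorder:  [5, 7, 9, 14, 17, 21, 23]
Preorder: [21, 9, 5, 7, 17, 14, 23]
Algorithm: preorder visits root first, so consume preorder in order;
for each root, split the current inorder slice at that value into
left-subtree inorder and right-subtree inorder, then recurse.
Recursive splits:
  root=21; inorder splits into left=[5, 7, 9, 14, 17], right=[23]
  root=9; inorder splits into left=[5, 7], right=[14, 17]
  root=5; inorder splits into left=[], right=[7]
  root=7; inorder splits into left=[], right=[]
  root=17; inorder splits into left=[14], right=[]
  root=14; inorder splits into left=[], right=[]
  root=23; inorder splits into left=[], right=[]
Reconstructed level-order: [21, 9, 23, 5, 17, 7, 14]


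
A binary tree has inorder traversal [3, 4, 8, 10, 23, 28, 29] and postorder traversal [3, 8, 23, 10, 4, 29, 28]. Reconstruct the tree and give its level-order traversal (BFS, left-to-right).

Inorder:   [3, 4, 8, 10, 23, 28, 29]
Postorder: [3, 8, 23, 10, 4, 29, 28]
Algorithm: postorder visits root last, so walk postorder right-to-left;
each value is the root of the current inorder slice — split it at that
value, recurse on the right subtree first, then the left.
Recursive splits:
  root=28; inorder splits into left=[3, 4, 8, 10, 23], right=[29]
  root=29; inorder splits into left=[], right=[]
  root=4; inorder splits into left=[3], right=[8, 10, 23]
  root=10; inorder splits into left=[8], right=[23]
  root=23; inorder splits into left=[], right=[]
  root=8; inorder splits into left=[], right=[]
  root=3; inorder splits into left=[], right=[]
Reconstructed level-order: [28, 4, 29, 3, 10, 8, 23]


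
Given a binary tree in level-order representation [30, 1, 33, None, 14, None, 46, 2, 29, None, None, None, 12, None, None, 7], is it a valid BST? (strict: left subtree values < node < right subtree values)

Level-order array: [30, 1, 33, None, 14, None, 46, 2, 29, None, None, None, 12, None, None, 7]
Validate using subtree bounds (lo, hi): at each node, require lo < value < hi,
then recurse left with hi=value and right with lo=value.
Preorder trace (stopping at first violation):
  at node 30 with bounds (-inf, +inf): OK
  at node 1 with bounds (-inf, 30): OK
  at node 14 with bounds (1, 30): OK
  at node 2 with bounds (1, 14): OK
  at node 12 with bounds (2, 14): OK
  at node 7 with bounds (2, 12): OK
  at node 29 with bounds (14, 30): OK
  at node 33 with bounds (30, +inf): OK
  at node 46 with bounds (33, +inf): OK
No violation found at any node.
Result: Valid BST


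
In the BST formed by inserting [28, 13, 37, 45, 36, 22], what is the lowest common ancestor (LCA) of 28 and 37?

Tree insertion order: [28, 13, 37, 45, 36, 22]
Tree (level-order array): [28, 13, 37, None, 22, 36, 45]
In a BST, the LCA of p=28, q=37 is the first node v on the
root-to-leaf path with p <= v <= q (go left if both < v, right if both > v).
Walk from root:
  at 28: 28 <= 28 <= 37, this is the LCA
LCA = 28


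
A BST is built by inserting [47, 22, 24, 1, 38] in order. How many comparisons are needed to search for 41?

Search path for 41: 47 -> 22 -> 24 -> 38
Found: False
Comparisons: 4


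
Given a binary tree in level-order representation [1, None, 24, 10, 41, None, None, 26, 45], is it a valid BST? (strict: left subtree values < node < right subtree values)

Level-order array: [1, None, 24, 10, 41, None, None, 26, 45]
Validate using subtree bounds (lo, hi): at each node, require lo < value < hi,
then recurse left with hi=value and right with lo=value.
Preorder trace (stopping at first violation):
  at node 1 with bounds (-inf, +inf): OK
  at node 24 with bounds (1, +inf): OK
  at node 10 with bounds (1, 24): OK
  at node 41 with bounds (24, +inf): OK
  at node 26 with bounds (24, 41): OK
  at node 45 with bounds (41, +inf): OK
No violation found at any node.
Result: Valid BST


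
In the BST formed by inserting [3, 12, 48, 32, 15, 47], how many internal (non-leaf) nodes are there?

Tree built from: [3, 12, 48, 32, 15, 47]
Tree (level-order array): [3, None, 12, None, 48, 32, None, 15, 47]
Rule: An internal node has at least one child.
Per-node child counts:
  node 3: 1 child(ren)
  node 12: 1 child(ren)
  node 48: 1 child(ren)
  node 32: 2 child(ren)
  node 15: 0 child(ren)
  node 47: 0 child(ren)
Matching nodes: [3, 12, 48, 32]
Count of internal (non-leaf) nodes: 4


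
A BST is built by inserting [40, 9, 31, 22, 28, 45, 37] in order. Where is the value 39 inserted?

Starting tree (level order): [40, 9, 45, None, 31, None, None, 22, 37, None, 28]
Insertion path: 40 -> 9 -> 31 -> 37
Result: insert 39 as right child of 37
Final tree (level order): [40, 9, 45, None, 31, None, None, 22, 37, None, 28, None, 39]


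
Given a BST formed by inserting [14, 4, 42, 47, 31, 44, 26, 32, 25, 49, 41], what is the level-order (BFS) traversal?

Tree insertion order: [14, 4, 42, 47, 31, 44, 26, 32, 25, 49, 41]
Tree (level-order array): [14, 4, 42, None, None, 31, 47, 26, 32, 44, 49, 25, None, None, 41]
BFS from the root, enqueuing left then right child of each popped node:
  queue [14] -> pop 14, enqueue [4, 42], visited so far: [14]
  queue [4, 42] -> pop 4, enqueue [none], visited so far: [14, 4]
  queue [42] -> pop 42, enqueue [31, 47], visited so far: [14, 4, 42]
  queue [31, 47] -> pop 31, enqueue [26, 32], visited so far: [14, 4, 42, 31]
  queue [47, 26, 32] -> pop 47, enqueue [44, 49], visited so far: [14, 4, 42, 31, 47]
  queue [26, 32, 44, 49] -> pop 26, enqueue [25], visited so far: [14, 4, 42, 31, 47, 26]
  queue [32, 44, 49, 25] -> pop 32, enqueue [41], visited so far: [14, 4, 42, 31, 47, 26, 32]
  queue [44, 49, 25, 41] -> pop 44, enqueue [none], visited so far: [14, 4, 42, 31, 47, 26, 32, 44]
  queue [49, 25, 41] -> pop 49, enqueue [none], visited so far: [14, 4, 42, 31, 47, 26, 32, 44, 49]
  queue [25, 41] -> pop 25, enqueue [none], visited so far: [14, 4, 42, 31, 47, 26, 32, 44, 49, 25]
  queue [41] -> pop 41, enqueue [none], visited so far: [14, 4, 42, 31, 47, 26, 32, 44, 49, 25, 41]
Result: [14, 4, 42, 31, 47, 26, 32, 44, 49, 25, 41]


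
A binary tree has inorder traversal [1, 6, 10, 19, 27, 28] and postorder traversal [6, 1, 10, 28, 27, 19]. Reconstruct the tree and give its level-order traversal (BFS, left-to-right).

Inorder:   [1, 6, 10, 19, 27, 28]
Postorder: [6, 1, 10, 28, 27, 19]
Algorithm: postorder visits root last, so walk postorder right-to-left;
each value is the root of the current inorder slice — split it at that
value, recurse on the right subtree first, then the left.
Recursive splits:
  root=19; inorder splits into left=[1, 6, 10], right=[27, 28]
  root=27; inorder splits into left=[], right=[28]
  root=28; inorder splits into left=[], right=[]
  root=10; inorder splits into left=[1, 6], right=[]
  root=1; inorder splits into left=[], right=[6]
  root=6; inorder splits into left=[], right=[]
Reconstructed level-order: [19, 10, 27, 1, 28, 6]


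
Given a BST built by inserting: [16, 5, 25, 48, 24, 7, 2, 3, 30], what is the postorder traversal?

Tree insertion order: [16, 5, 25, 48, 24, 7, 2, 3, 30]
Tree (level-order array): [16, 5, 25, 2, 7, 24, 48, None, 3, None, None, None, None, 30]
Postorder traversal: [3, 2, 7, 5, 24, 30, 48, 25, 16]


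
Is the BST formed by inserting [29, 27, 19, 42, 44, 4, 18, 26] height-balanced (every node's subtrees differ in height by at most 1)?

Tree (level-order array): [29, 27, 42, 19, None, None, 44, 4, 26, None, None, None, 18]
Definition: a tree is height-balanced if, at every node, |h(left) - h(right)| <= 1 (empty subtree has height -1).
Bottom-up per-node check:
  node 18: h_left=-1, h_right=-1, diff=0 [OK], height=0
  node 4: h_left=-1, h_right=0, diff=1 [OK], height=1
  node 26: h_left=-1, h_right=-1, diff=0 [OK], height=0
  node 19: h_left=1, h_right=0, diff=1 [OK], height=2
  node 27: h_left=2, h_right=-1, diff=3 [FAIL (|2--1|=3 > 1)], height=3
  node 44: h_left=-1, h_right=-1, diff=0 [OK], height=0
  node 42: h_left=-1, h_right=0, diff=1 [OK], height=1
  node 29: h_left=3, h_right=1, diff=2 [FAIL (|3-1|=2 > 1)], height=4
Node 27 violates the condition: |2 - -1| = 3 > 1.
Result: Not balanced


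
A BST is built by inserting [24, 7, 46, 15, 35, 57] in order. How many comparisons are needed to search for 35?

Search path for 35: 24 -> 46 -> 35
Found: True
Comparisons: 3


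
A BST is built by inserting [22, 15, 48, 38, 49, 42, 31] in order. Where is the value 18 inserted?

Starting tree (level order): [22, 15, 48, None, None, 38, 49, 31, 42]
Insertion path: 22 -> 15
Result: insert 18 as right child of 15
Final tree (level order): [22, 15, 48, None, 18, 38, 49, None, None, 31, 42]


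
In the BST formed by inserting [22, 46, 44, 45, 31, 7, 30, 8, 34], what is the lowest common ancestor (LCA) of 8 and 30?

Tree insertion order: [22, 46, 44, 45, 31, 7, 30, 8, 34]
Tree (level-order array): [22, 7, 46, None, 8, 44, None, None, None, 31, 45, 30, 34]
In a BST, the LCA of p=8, q=30 is the first node v on the
root-to-leaf path with p <= v <= q (go left if both < v, right if both > v).
Walk from root:
  at 22: 8 <= 22 <= 30, this is the LCA
LCA = 22


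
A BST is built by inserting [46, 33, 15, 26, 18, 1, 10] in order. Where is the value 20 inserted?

Starting tree (level order): [46, 33, None, 15, None, 1, 26, None, 10, 18]
Insertion path: 46 -> 33 -> 15 -> 26 -> 18
Result: insert 20 as right child of 18
Final tree (level order): [46, 33, None, 15, None, 1, 26, None, 10, 18, None, None, None, None, 20]


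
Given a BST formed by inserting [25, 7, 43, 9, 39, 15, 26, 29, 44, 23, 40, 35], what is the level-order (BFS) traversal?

Tree insertion order: [25, 7, 43, 9, 39, 15, 26, 29, 44, 23, 40, 35]
Tree (level-order array): [25, 7, 43, None, 9, 39, 44, None, 15, 26, 40, None, None, None, 23, None, 29, None, None, None, None, None, 35]
BFS from the root, enqueuing left then right child of each popped node:
  queue [25] -> pop 25, enqueue [7, 43], visited so far: [25]
  queue [7, 43] -> pop 7, enqueue [9], visited so far: [25, 7]
  queue [43, 9] -> pop 43, enqueue [39, 44], visited so far: [25, 7, 43]
  queue [9, 39, 44] -> pop 9, enqueue [15], visited so far: [25, 7, 43, 9]
  queue [39, 44, 15] -> pop 39, enqueue [26, 40], visited so far: [25, 7, 43, 9, 39]
  queue [44, 15, 26, 40] -> pop 44, enqueue [none], visited so far: [25, 7, 43, 9, 39, 44]
  queue [15, 26, 40] -> pop 15, enqueue [23], visited so far: [25, 7, 43, 9, 39, 44, 15]
  queue [26, 40, 23] -> pop 26, enqueue [29], visited so far: [25, 7, 43, 9, 39, 44, 15, 26]
  queue [40, 23, 29] -> pop 40, enqueue [none], visited so far: [25, 7, 43, 9, 39, 44, 15, 26, 40]
  queue [23, 29] -> pop 23, enqueue [none], visited so far: [25, 7, 43, 9, 39, 44, 15, 26, 40, 23]
  queue [29] -> pop 29, enqueue [35], visited so far: [25, 7, 43, 9, 39, 44, 15, 26, 40, 23, 29]
  queue [35] -> pop 35, enqueue [none], visited so far: [25, 7, 43, 9, 39, 44, 15, 26, 40, 23, 29, 35]
Result: [25, 7, 43, 9, 39, 44, 15, 26, 40, 23, 29, 35]


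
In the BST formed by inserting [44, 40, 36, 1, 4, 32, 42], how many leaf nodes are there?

Tree built from: [44, 40, 36, 1, 4, 32, 42]
Tree (level-order array): [44, 40, None, 36, 42, 1, None, None, None, None, 4, None, 32]
Rule: A leaf has 0 children.
Per-node child counts:
  node 44: 1 child(ren)
  node 40: 2 child(ren)
  node 36: 1 child(ren)
  node 1: 1 child(ren)
  node 4: 1 child(ren)
  node 32: 0 child(ren)
  node 42: 0 child(ren)
Matching nodes: [32, 42]
Count of leaf nodes: 2


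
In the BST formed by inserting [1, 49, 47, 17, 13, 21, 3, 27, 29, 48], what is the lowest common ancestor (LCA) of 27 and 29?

Tree insertion order: [1, 49, 47, 17, 13, 21, 3, 27, 29, 48]
Tree (level-order array): [1, None, 49, 47, None, 17, 48, 13, 21, None, None, 3, None, None, 27, None, None, None, 29]
In a BST, the LCA of p=27, q=29 is the first node v on the
root-to-leaf path with p <= v <= q (go left if both < v, right if both > v).
Walk from root:
  at 1: both 27 and 29 > 1, go right
  at 49: both 27 and 29 < 49, go left
  at 47: both 27 and 29 < 47, go left
  at 17: both 27 and 29 > 17, go right
  at 21: both 27 and 29 > 21, go right
  at 27: 27 <= 27 <= 29, this is the LCA
LCA = 27


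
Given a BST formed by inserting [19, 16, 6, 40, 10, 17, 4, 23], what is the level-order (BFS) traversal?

Tree insertion order: [19, 16, 6, 40, 10, 17, 4, 23]
Tree (level-order array): [19, 16, 40, 6, 17, 23, None, 4, 10]
BFS from the root, enqueuing left then right child of each popped node:
  queue [19] -> pop 19, enqueue [16, 40], visited so far: [19]
  queue [16, 40] -> pop 16, enqueue [6, 17], visited so far: [19, 16]
  queue [40, 6, 17] -> pop 40, enqueue [23], visited so far: [19, 16, 40]
  queue [6, 17, 23] -> pop 6, enqueue [4, 10], visited so far: [19, 16, 40, 6]
  queue [17, 23, 4, 10] -> pop 17, enqueue [none], visited so far: [19, 16, 40, 6, 17]
  queue [23, 4, 10] -> pop 23, enqueue [none], visited so far: [19, 16, 40, 6, 17, 23]
  queue [4, 10] -> pop 4, enqueue [none], visited so far: [19, 16, 40, 6, 17, 23, 4]
  queue [10] -> pop 10, enqueue [none], visited so far: [19, 16, 40, 6, 17, 23, 4, 10]
Result: [19, 16, 40, 6, 17, 23, 4, 10]


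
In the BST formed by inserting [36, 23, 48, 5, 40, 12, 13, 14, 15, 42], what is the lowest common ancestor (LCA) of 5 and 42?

Tree insertion order: [36, 23, 48, 5, 40, 12, 13, 14, 15, 42]
Tree (level-order array): [36, 23, 48, 5, None, 40, None, None, 12, None, 42, None, 13, None, None, None, 14, None, 15]
In a BST, the LCA of p=5, q=42 is the first node v on the
root-to-leaf path with p <= v <= q (go left if both < v, right if both > v).
Walk from root:
  at 36: 5 <= 36 <= 42, this is the LCA
LCA = 36


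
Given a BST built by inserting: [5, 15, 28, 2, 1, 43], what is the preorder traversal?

Tree insertion order: [5, 15, 28, 2, 1, 43]
Tree (level-order array): [5, 2, 15, 1, None, None, 28, None, None, None, 43]
Preorder traversal: [5, 2, 1, 15, 28, 43]


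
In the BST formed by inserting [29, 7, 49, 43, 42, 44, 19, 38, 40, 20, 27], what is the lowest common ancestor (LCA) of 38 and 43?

Tree insertion order: [29, 7, 49, 43, 42, 44, 19, 38, 40, 20, 27]
Tree (level-order array): [29, 7, 49, None, 19, 43, None, None, 20, 42, 44, None, 27, 38, None, None, None, None, None, None, 40]
In a BST, the LCA of p=38, q=43 is the first node v on the
root-to-leaf path with p <= v <= q (go left if both < v, right if both > v).
Walk from root:
  at 29: both 38 and 43 > 29, go right
  at 49: both 38 and 43 < 49, go left
  at 43: 38 <= 43 <= 43, this is the LCA
LCA = 43


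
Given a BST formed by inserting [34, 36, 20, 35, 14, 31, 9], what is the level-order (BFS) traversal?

Tree insertion order: [34, 36, 20, 35, 14, 31, 9]
Tree (level-order array): [34, 20, 36, 14, 31, 35, None, 9]
BFS from the root, enqueuing left then right child of each popped node:
  queue [34] -> pop 34, enqueue [20, 36], visited so far: [34]
  queue [20, 36] -> pop 20, enqueue [14, 31], visited so far: [34, 20]
  queue [36, 14, 31] -> pop 36, enqueue [35], visited so far: [34, 20, 36]
  queue [14, 31, 35] -> pop 14, enqueue [9], visited so far: [34, 20, 36, 14]
  queue [31, 35, 9] -> pop 31, enqueue [none], visited so far: [34, 20, 36, 14, 31]
  queue [35, 9] -> pop 35, enqueue [none], visited so far: [34, 20, 36, 14, 31, 35]
  queue [9] -> pop 9, enqueue [none], visited so far: [34, 20, 36, 14, 31, 35, 9]
Result: [34, 20, 36, 14, 31, 35, 9]


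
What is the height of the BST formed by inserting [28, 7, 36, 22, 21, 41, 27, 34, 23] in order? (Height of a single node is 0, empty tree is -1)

Insertion order: [28, 7, 36, 22, 21, 41, 27, 34, 23]
Tree (level-order array): [28, 7, 36, None, 22, 34, 41, 21, 27, None, None, None, None, None, None, 23]
Compute height bottom-up (empty subtree = -1):
  height(21) = 1 + max(-1, -1) = 0
  height(23) = 1 + max(-1, -1) = 0
  height(27) = 1 + max(0, -1) = 1
  height(22) = 1 + max(0, 1) = 2
  height(7) = 1 + max(-1, 2) = 3
  height(34) = 1 + max(-1, -1) = 0
  height(41) = 1 + max(-1, -1) = 0
  height(36) = 1 + max(0, 0) = 1
  height(28) = 1 + max(3, 1) = 4
Height = 4


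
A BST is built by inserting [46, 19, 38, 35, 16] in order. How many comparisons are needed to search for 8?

Search path for 8: 46 -> 19 -> 16
Found: False
Comparisons: 3


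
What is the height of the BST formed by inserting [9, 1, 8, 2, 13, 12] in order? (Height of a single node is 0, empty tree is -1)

Insertion order: [9, 1, 8, 2, 13, 12]
Tree (level-order array): [9, 1, 13, None, 8, 12, None, 2]
Compute height bottom-up (empty subtree = -1):
  height(2) = 1 + max(-1, -1) = 0
  height(8) = 1 + max(0, -1) = 1
  height(1) = 1 + max(-1, 1) = 2
  height(12) = 1 + max(-1, -1) = 0
  height(13) = 1 + max(0, -1) = 1
  height(9) = 1 + max(2, 1) = 3
Height = 3


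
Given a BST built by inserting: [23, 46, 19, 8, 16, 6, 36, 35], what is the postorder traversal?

Tree insertion order: [23, 46, 19, 8, 16, 6, 36, 35]
Tree (level-order array): [23, 19, 46, 8, None, 36, None, 6, 16, 35]
Postorder traversal: [6, 16, 8, 19, 35, 36, 46, 23]


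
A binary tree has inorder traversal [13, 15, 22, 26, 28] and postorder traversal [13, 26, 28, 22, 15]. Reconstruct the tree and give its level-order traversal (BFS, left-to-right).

Inorder:   [13, 15, 22, 26, 28]
Postorder: [13, 26, 28, 22, 15]
Algorithm: postorder visits root last, so walk postorder right-to-left;
each value is the root of the current inorder slice — split it at that
value, recurse on the right subtree first, then the left.
Recursive splits:
  root=15; inorder splits into left=[13], right=[22, 26, 28]
  root=22; inorder splits into left=[], right=[26, 28]
  root=28; inorder splits into left=[26], right=[]
  root=26; inorder splits into left=[], right=[]
  root=13; inorder splits into left=[], right=[]
Reconstructed level-order: [15, 13, 22, 28, 26]


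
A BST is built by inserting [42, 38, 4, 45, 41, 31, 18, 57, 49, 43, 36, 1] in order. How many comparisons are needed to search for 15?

Search path for 15: 42 -> 38 -> 4 -> 31 -> 18
Found: False
Comparisons: 5


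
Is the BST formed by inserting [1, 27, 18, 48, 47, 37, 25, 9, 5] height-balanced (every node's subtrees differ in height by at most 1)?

Tree (level-order array): [1, None, 27, 18, 48, 9, 25, 47, None, 5, None, None, None, 37]
Definition: a tree is height-balanced if, at every node, |h(left) - h(right)| <= 1 (empty subtree has height -1).
Bottom-up per-node check:
  node 5: h_left=-1, h_right=-1, diff=0 [OK], height=0
  node 9: h_left=0, h_right=-1, diff=1 [OK], height=1
  node 25: h_left=-1, h_right=-1, diff=0 [OK], height=0
  node 18: h_left=1, h_right=0, diff=1 [OK], height=2
  node 37: h_left=-1, h_right=-1, diff=0 [OK], height=0
  node 47: h_left=0, h_right=-1, diff=1 [OK], height=1
  node 48: h_left=1, h_right=-1, diff=2 [FAIL (|1--1|=2 > 1)], height=2
  node 27: h_left=2, h_right=2, diff=0 [OK], height=3
  node 1: h_left=-1, h_right=3, diff=4 [FAIL (|-1-3|=4 > 1)], height=4
Node 48 violates the condition: |1 - -1| = 2 > 1.
Result: Not balanced


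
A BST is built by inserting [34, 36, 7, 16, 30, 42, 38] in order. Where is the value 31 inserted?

Starting tree (level order): [34, 7, 36, None, 16, None, 42, None, 30, 38]
Insertion path: 34 -> 7 -> 16 -> 30
Result: insert 31 as right child of 30
Final tree (level order): [34, 7, 36, None, 16, None, 42, None, 30, 38, None, None, 31]


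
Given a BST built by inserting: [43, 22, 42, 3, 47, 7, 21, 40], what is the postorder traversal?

Tree insertion order: [43, 22, 42, 3, 47, 7, 21, 40]
Tree (level-order array): [43, 22, 47, 3, 42, None, None, None, 7, 40, None, None, 21]
Postorder traversal: [21, 7, 3, 40, 42, 22, 47, 43]


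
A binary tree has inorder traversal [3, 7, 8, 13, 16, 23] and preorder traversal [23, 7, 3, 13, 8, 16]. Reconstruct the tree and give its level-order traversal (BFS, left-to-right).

Inorder:  [3, 7, 8, 13, 16, 23]
Preorder: [23, 7, 3, 13, 8, 16]
Algorithm: preorder visits root first, so consume preorder in order;
for each root, split the current inorder slice at that value into
left-subtree inorder and right-subtree inorder, then recurse.
Recursive splits:
  root=23; inorder splits into left=[3, 7, 8, 13, 16], right=[]
  root=7; inorder splits into left=[3], right=[8, 13, 16]
  root=3; inorder splits into left=[], right=[]
  root=13; inorder splits into left=[8], right=[16]
  root=8; inorder splits into left=[], right=[]
  root=16; inorder splits into left=[], right=[]
Reconstructed level-order: [23, 7, 3, 13, 8, 16]


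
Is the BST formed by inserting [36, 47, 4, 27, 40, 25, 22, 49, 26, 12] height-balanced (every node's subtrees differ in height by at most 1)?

Tree (level-order array): [36, 4, 47, None, 27, 40, 49, 25, None, None, None, None, None, 22, 26, 12]
Definition: a tree is height-balanced if, at every node, |h(left) - h(right)| <= 1 (empty subtree has height -1).
Bottom-up per-node check:
  node 12: h_left=-1, h_right=-1, diff=0 [OK], height=0
  node 22: h_left=0, h_right=-1, diff=1 [OK], height=1
  node 26: h_left=-1, h_right=-1, diff=0 [OK], height=0
  node 25: h_left=1, h_right=0, diff=1 [OK], height=2
  node 27: h_left=2, h_right=-1, diff=3 [FAIL (|2--1|=3 > 1)], height=3
  node 4: h_left=-1, h_right=3, diff=4 [FAIL (|-1-3|=4 > 1)], height=4
  node 40: h_left=-1, h_right=-1, diff=0 [OK], height=0
  node 49: h_left=-1, h_right=-1, diff=0 [OK], height=0
  node 47: h_left=0, h_right=0, diff=0 [OK], height=1
  node 36: h_left=4, h_right=1, diff=3 [FAIL (|4-1|=3 > 1)], height=5
Node 27 violates the condition: |2 - -1| = 3 > 1.
Result: Not balanced


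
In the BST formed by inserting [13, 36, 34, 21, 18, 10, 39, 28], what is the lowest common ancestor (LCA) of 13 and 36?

Tree insertion order: [13, 36, 34, 21, 18, 10, 39, 28]
Tree (level-order array): [13, 10, 36, None, None, 34, 39, 21, None, None, None, 18, 28]
In a BST, the LCA of p=13, q=36 is the first node v on the
root-to-leaf path with p <= v <= q (go left if both < v, right if both > v).
Walk from root:
  at 13: 13 <= 13 <= 36, this is the LCA
LCA = 13


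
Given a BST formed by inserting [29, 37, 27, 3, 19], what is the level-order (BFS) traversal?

Tree insertion order: [29, 37, 27, 3, 19]
Tree (level-order array): [29, 27, 37, 3, None, None, None, None, 19]
BFS from the root, enqueuing left then right child of each popped node:
  queue [29] -> pop 29, enqueue [27, 37], visited so far: [29]
  queue [27, 37] -> pop 27, enqueue [3], visited so far: [29, 27]
  queue [37, 3] -> pop 37, enqueue [none], visited so far: [29, 27, 37]
  queue [3] -> pop 3, enqueue [19], visited so far: [29, 27, 37, 3]
  queue [19] -> pop 19, enqueue [none], visited so far: [29, 27, 37, 3, 19]
Result: [29, 27, 37, 3, 19]


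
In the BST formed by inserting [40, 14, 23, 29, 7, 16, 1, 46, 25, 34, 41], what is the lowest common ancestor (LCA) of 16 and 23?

Tree insertion order: [40, 14, 23, 29, 7, 16, 1, 46, 25, 34, 41]
Tree (level-order array): [40, 14, 46, 7, 23, 41, None, 1, None, 16, 29, None, None, None, None, None, None, 25, 34]
In a BST, the LCA of p=16, q=23 is the first node v on the
root-to-leaf path with p <= v <= q (go left if both < v, right if both > v).
Walk from root:
  at 40: both 16 and 23 < 40, go left
  at 14: both 16 and 23 > 14, go right
  at 23: 16 <= 23 <= 23, this is the LCA
LCA = 23
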